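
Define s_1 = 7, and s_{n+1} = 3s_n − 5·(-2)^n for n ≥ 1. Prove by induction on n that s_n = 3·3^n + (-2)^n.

Base case: s_1 = 7, and 3·3^1 + (-2)^1 = 9 − 2 = 7.
Assume s_r = 3·3^r + (-2)^r for some r ≥ 1.
Then s_{r+1} = 3s_r − 5·(-2)^r = 3·(3·3^r + (-2)^r) − 5·(-2)^r = 3·3^{r+1} + 3·(-2)^r − 5·(-2)^r = 3·3^{r+1} − 2·(-2)^r = 3·3^{r+1} + (-2)^{r+1}.
By induction, s_n = 3·3^n + (-2)^n for all n ≥ 1.

s_n = 3·3^n + (-2)^n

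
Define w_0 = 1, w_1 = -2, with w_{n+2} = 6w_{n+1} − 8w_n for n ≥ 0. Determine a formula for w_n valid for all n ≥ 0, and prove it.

Claim: w_n = 3·2^n − 2·4^n.

Base cases: w_0 = 1 and 3·2^0 − 2·4^0 = 1; w_1 = -2 and 3·2^1 − 2·4^1 = -2.
Assume w_j = 3·2^j − 2·4^j for all 0 ≤ j ≤ r, where r ≥ 1.
Then w_{r+1} = 6w_r − 8w_{r−1} = 6·(3·2^r − 2·4^r) − 8·(3·2^{r−1} − 2·4^{r−1}) = 3·(6·2 − 8)2^{r−1} − 2·(6·4 − 8)4^{r−1} = 12·2^{r−1} − 32·4^{r−1} = 3·2^{r+1} − 2·4^{r+1}.
This completes the inductive step, so w_n = 3·2^n − 2·4^n for all n ≥ 0.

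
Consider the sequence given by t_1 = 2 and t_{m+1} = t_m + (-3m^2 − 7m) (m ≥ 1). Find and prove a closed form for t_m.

Claim: t_m = -m^3 − 2m^2 + 3m + 2.

Base case: t_1 = 2, and -1^3 − 2·1^2 + 3·1 + 2 = 2.
Assume t_j = -j^3 − 2j^2 + 3j + 2.
Then t_{j+1} = t_j + (-3j^2 − 7j) = (-j^3 − 2j^2 + 3j + 2) + (-3j^2 − 7j) = -j^3 − 5j^2 − 4j + 2,
and -(j+1)^3 − 2·(j+1)^2 + 3·(j+1) + 2 = -j^3 − 5j^2 − 4j + 2.
This completes the inductive step, so t_m = -m^3 − 2m^2 + 3m + 2 for all m ≥ 1.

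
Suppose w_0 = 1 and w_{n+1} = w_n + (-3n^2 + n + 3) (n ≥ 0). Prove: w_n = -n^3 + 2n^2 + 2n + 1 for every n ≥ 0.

Base case: w_0 = 1, and -0^3 + 2·0^2 + 2·0 + 1 = 1.
Assume w_m = -m^3 + 2m^2 + 2m + 1.
Then w_{m+1} = w_m + (-3m^2 + m + 3) = (-m^3 + 2m^2 + 2m + 1) + (-3m^2 + m + 3) = -m^3 − m^2 + 3m + 4,
and -(m+1)^3 + 2·(m+1)^2 + 2·(m+1) + 1 = -m^3 − m^2 + 3m + 4.
Hence w_n = -n^3 + 2n^2 + 2n + 1 for every n ≥ 0, by induction.

w_n = -n^3 + 2n^2 + 2n + 1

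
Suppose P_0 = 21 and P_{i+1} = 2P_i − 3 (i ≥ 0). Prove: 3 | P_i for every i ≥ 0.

Base case: P_0 = 21 = 3·7, so 3 | P_0.
Assume 3 | P_r, so P_r = 3t for some integer t.
Then P_{r+1} = 2P_r − 3 = 2·(3t) − 3 = 3(2t − 1), so 3 | P_{r+1}.
So the property holds for r+1, and by induction 3 | P_i for all i ≥ 0.

3 | P_i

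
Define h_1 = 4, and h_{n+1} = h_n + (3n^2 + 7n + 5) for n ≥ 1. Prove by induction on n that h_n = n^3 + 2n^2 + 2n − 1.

Base case: h_1 = 4, and 1^3 + 2·1^2 + 2·1 − 1 = 4.
Assume h_r = r^3 + 2r^2 + 2r − 1.
Then h_{r+1} = h_r + (3r^2 + 7r + 5) = (r^3 + 2r^2 + 2r − 1) + (3r^2 + 7r + 5) = r^3 + 5r^2 + 9r + 4,
and (r+1)^3 + 2·(r+1)^2 + 2·(r+1) − 1 = r^3 + 5r^2 + 9r + 4.
Hence h_n = n^3 + 2n^2 + 2n − 1 for every n ≥ 1, by induction.

h_n = n^3 + 2n^2 + 2n − 1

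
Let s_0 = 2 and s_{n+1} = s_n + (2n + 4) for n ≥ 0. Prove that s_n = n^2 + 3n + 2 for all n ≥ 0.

Base case: s_0 = 2, and 0^2 + 3·0 + 2 = 2.
Assume s_r = r^2 + 3r + 2.
Then s_{r+1} = s_r + (2r + 4) = (r^2 + 3r + 2) + (2r + 4) = r^2 + 5r + 6,
and (r+1)^2 + 3·(r+1) + 2 = r^2 + 5r + 6.
Hence s_n = n^2 + 3n + 2 for every n ≥ 0, by induction.

s_n = n^2 + 3n + 2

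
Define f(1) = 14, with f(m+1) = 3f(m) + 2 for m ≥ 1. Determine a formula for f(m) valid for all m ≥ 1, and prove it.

Claim: f(m) = 5·3^m − 1.

Base case: f(1) = 14, and 5·3^1 − 1 = 15 − 1 = 14.
Assume f(k) = 5·3^k − 1 for some k ≥ 1.
Then f(k+1) = 3f(k) + 2 = 3·(5·3^k − 1) + 2 = 15·3^k − 3 + 2 = 5·3^{k+1} − 1.
This completes the inductive step, so f(m) = 5·3^m − 1 for all m ≥ 1.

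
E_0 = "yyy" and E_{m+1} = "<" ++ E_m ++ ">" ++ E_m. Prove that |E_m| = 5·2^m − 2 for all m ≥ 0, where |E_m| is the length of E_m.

Base case: |E_0| = 3, and 5·2^0 − 2 = 3.
Assume |E_j| = 5·2^j − 2.
Then |E_{j+1}| = 1 + |E_j| + 1 + |E_j| = 2|E_j| + 2 = 2(5·2^j − 2) + 2 = 5·2^{j+1} − 4 + 2 = 5·2^{j+1} − 2.
This completes the inductive step, so |E_m| = 5·2^m − 2 for all m ≥ 0.

|E_m| = 5·2^m − 2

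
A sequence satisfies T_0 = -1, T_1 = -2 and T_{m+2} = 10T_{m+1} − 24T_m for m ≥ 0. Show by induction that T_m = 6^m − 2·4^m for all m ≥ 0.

Base cases: T_0 = -1 and 6^0 − 2·4^0 = -1; T_1 = -2 and 6^1 − 2·4^1 = -2.
Assume T_i = 6^i − 2·4^i for all 0 ≤ i ≤ j, where j ≥ 1.
Then T_{j+1} = 10T_j − 24T_{j−1} = 10·(6^j − 2·4^j) − 24·(6^{j−1} − 2·4^{j−1}) = (10·6 − 24)6^{j−1} − 2·(10·4 − 24)4^{j−1} = 36·6^{j−1} − 32·4^{j−1} = 6^{j+1} − 2·4^{j+1}.
This completes the inductive step, so T_m = 6^m − 2·4^m for all m ≥ 0.

T_m = 6^m − 2·4^m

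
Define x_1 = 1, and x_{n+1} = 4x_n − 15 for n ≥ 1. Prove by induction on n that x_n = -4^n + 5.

Base case: x_1 = 1, and -4^1 + 5 = -4 + 5 = 1.
Assume x_r = -4^r + 5 for some r ≥ 1.
Then x_{r+1} = 4x_r − 15 = 4·(-4^r + 5) − 15 = -4^{r+1} + 20 − 15 = -4^{r+1} + 5.
This completes the inductive step, so x_n = -4^n + 5 for all n ≥ 1.

x_n = -4^n + 5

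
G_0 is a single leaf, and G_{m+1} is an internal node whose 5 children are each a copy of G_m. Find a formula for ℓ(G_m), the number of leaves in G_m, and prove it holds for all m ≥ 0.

Claim: ℓ(G_m) = 5^m.

Base case: ℓ(G_0) = 1, and 5^0 = 1.
Assume ℓ(G_k) = 5^k.
Then ℓ(G_{k+1}) = 5·ℓ(G_k) = 5·5^k = 5^{k+1}.
By induction, ℓ(G_m) = 5^m for all m ≥ 0.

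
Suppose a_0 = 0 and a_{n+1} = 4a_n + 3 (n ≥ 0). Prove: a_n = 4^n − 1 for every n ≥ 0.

Base case: a_0 = 0, and 4^0 − 1 = 1 − 1 = 0.
Assume a_j = 4^j − 1 for some j ≥ 0.
Then a_{j+1} = 4a_j + 3 = 4·(4^j − 1) + 3 = 4^{j+1} − 4 + 3 = 4^{j+1} − 1.
Hence a_n = 4^n − 1 for every n ≥ 0, by induction.

a_n = 4^n − 1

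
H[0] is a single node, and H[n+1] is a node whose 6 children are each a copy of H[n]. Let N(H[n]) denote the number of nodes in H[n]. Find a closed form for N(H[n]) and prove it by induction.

Claim: N(H[n]) = (6^{n+1} − 1)/5.

Base case: N(H[0]) = 1, and (6^{0+1} − 1)/5 = 1.
Assume N(H[k]) = (6^{k+1} − 1)/5.
Then N(H[k+1]) = 1 + 6N(H[k]) = 1 + 6·(6^{k+1} − 1)/5 = 1 + (6^{k+2} − 6)/5 = (5 + 6^{k+2} − 6)/5 = (6^{k+2} − 1)/5.
By induction, N(H[n]) = (6^{n+1} − 1)/5 for all n ≥ 0.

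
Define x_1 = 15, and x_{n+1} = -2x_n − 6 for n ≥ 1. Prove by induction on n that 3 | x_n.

Base case: x_1 = 15 = 3·5, so 3 | x_1.
Assume 3 | x_k, so x_k = 3t for some integer t.
Then x_{k+1} = -2x_k − 6 = -2·(3t) − 6 = 3(-2t − 2), so 3 | x_{k+1}.
By induction, 3 | x_n for all n ≥ 1.

3 | x_n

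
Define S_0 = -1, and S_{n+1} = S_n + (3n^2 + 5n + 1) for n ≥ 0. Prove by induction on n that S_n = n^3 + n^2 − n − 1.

Base case: S_0 = -1, and 0^3 + 0^2 − 0 − 1 = -1.
Assume S_r = r^3 + r^2 − r − 1.
Then S_{r+1} = S_r + (3r^2 + 5r + 1) = (r^3 + r^2 − r − 1) + (3r^2 + 5r + 1) = r^3 + 4r^2 + 4r,
and (r+1)^3 + (r+1)^2 − (r+1) − 1 = r^3 + 4r^2 + 4r.
Hence S_n = n^3 + n^2 − n − 1 for every n ≥ 0, by induction.

S_n = n^3 + n^2 − n − 1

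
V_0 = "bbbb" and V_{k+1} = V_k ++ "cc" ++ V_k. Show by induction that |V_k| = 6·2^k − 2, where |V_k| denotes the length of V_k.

Base case: |V_0| = 4, and 6·2^0 − 2 = 4.
Assume |V_m| = 6·2^m − 2.
Then |V_{m+1}| = |V_m| + 2 + |V_m| = 2|V_m| + 2 = 2(6·2^m − 2) + 2 = 6·2^{m+1} − 4 + 2 = 6·2^{m+1} − 2.
By induction, |V_k| = 6·2^k − 2 for all k ≥ 0.

|V_k| = 6·2^k − 2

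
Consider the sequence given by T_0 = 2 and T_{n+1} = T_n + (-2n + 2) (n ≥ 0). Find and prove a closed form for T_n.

Claim: T_n = -n^2 + 3n + 2.

Base case: T_0 = 2, and -0^2 + 3·0 + 2 = 2.
Assume T_j = -j^2 + 3j + 2.
Then T_{j+1} = T_j + (-2j + 2) = (-j^2 + 3j + 2) + (-2j + 2) = -j^2 + j + 4,
and -(j+1)^2 + 3·(j+1) + 2 = -j^2 + j + 4.
This completes the inductive step, so T_n = -n^2 + 3n + 2 for all n ≥ 0.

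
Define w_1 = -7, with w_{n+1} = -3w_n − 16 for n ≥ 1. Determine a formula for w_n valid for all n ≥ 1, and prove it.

Claim: w_n = (-3)^n − 4.

Base case: w_1 = -7, and (-3)^1 − 4 = -3 − 4 = -7.
Assume w_j = (-3)^j − 4 for some j ≥ 1.
Then w_{j+1} = -3w_j − 16 = -3·((-3)^j − 4) − 16 = -3·(-3)^j + 12 − 16 = (-3)^{j+1} − 4.
By induction, w_n = (-3)^n − 4 for all n ≥ 1.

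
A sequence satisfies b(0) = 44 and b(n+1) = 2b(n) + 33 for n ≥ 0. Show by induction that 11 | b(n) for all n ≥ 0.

Base case: b(0) = 44 = 11·4, so 11 | b(0).
Assume 11 | b(r), so b(r) = 11t for some integer t.
Then b(r+1) = 2b(r) + 33 = 2·(11t) + 33 = 11(2t + 3), so 11 | b(r+1).
Hence 11 | b(n) for every n ≥ 0, by induction.

11 | b(n)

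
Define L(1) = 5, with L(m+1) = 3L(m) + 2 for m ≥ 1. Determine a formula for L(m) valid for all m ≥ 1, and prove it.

Claim: L(m) = 2·3^m − 1.

Base case: L(1) = 5, and 2·3^1 − 1 = 6 − 1 = 5.
Assume L(j) = 2·3^j − 1 for some j ≥ 1.
Then L(j+1) = 3L(j) + 2 = 3·(2·3^j − 1) + 2 = 6·3^j − 3 + 2 = 2·3^{j+1} − 1.
Hence L(m) = 2·3^m − 1 for every m ≥ 1, by induction.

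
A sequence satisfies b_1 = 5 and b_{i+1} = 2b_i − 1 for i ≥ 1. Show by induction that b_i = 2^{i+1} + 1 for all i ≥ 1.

Base case: b_1 = 5, and 2^{1+1} + 1 = 4 + 1 = 5.
Assume b_m = 2^{m+1} + 1 for some m ≥ 1.
Then b_{m+1} = 2b_m − 1 = 2·(2^{m+1} + 1) − 1 = 2^{m+2} + 2 − 1 = 2^{m+2} + 1.
Hence b_i = 2^{i+1} + 1 for every i ≥ 1, by induction.

b_i = 2^{i+1} + 1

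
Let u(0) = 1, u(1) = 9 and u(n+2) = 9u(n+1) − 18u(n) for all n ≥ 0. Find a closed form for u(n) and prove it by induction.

Claim: u(n) = 2·6^n − 3^n.

Base cases: u(0) = 1 and 2·6^0 − 3^0 = 1; u(1) = 9 and 2·6^1 − 3^1 = 9.
Assume u(i) = 2·6^i − 3^i for all 0 ≤ i ≤ j, where j ≥ 1.
Then u(j+1) = 9u(j) − 18u(j−1) = 9·(2·6^j − 3^j) − 18·(2·6^{j−1} − 3^{j−1}) = 2·(9·6 − 18)6^{j−1} − (9·3 − 18)3^{j−1} = 72·6^{j−1} − 9·3^{j−1} = 2·6^{j+1} − 3^{j+1}.
By strong induction, u(n) = 2·6^n − 3^n for all n ≥ 0.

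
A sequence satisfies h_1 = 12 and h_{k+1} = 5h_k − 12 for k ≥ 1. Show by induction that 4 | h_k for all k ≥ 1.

Base case: h_1 = 12 = 4·3, so 4 | h_1.
Assume 4 | h_j, so h_j = 4t for some integer t.
Then h_{j+1} = 5h_j − 12 = 5·(4t) − 12 = 4(5t − 3), so 4 | h_{j+1}.
This completes the inductive step, so 4 | h_k for all k ≥ 1.

4 | h_k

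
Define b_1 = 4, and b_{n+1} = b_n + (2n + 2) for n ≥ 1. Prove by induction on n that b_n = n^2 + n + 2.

Base case: b_1 = 4, and 1^2 + 1 + 2 = 4.
Assume b_k = k^2 + k + 2.
Then b_{k+1} = b_k + (2k + 2) = (k^2 + k + 2) + (2k + 2) = k^2 + 3k + 4,
and (k+1)^2 + (k+1) + 2 = k^2 + 3k + 4.
Hence b_n = n^2 + n + 2 for every n ≥ 1, by induction.

b_n = n^2 + n + 2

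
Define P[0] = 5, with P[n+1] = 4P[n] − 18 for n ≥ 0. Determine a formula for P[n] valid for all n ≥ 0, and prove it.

Claim: P[n] = -4^n + 6.

Base case: P[0] = 5, and -4^0 + 6 = -1 + 6 = 5.
Assume P[m] = -4^m + 6 for some m ≥ 0.
Then P[m+1] = 4P[m] − 18 = 4·(-4^m + 6) − 18 = -4^{m+1} + 24 − 18 = -4^{m+1} + 6.
By induction, P[n] = -4^n + 6 for all n ≥ 0.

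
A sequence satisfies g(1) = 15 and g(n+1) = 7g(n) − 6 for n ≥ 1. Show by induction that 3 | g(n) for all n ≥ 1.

Base case: g(1) = 15 = 3·5, so 3 | g(1).
Assume 3 | g(r), so g(r) = 3t for some integer t.
Then g(r+1) = 7g(r) − 6 = 7·(3t) − 6 = 3(7t − 2), so 3 | g(r+1).
This completes the inductive step, so 3 | g(n) for all n ≥ 1.

3 | g(n)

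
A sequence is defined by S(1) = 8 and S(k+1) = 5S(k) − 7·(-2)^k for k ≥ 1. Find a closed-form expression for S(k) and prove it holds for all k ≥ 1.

Claim: S(k) = 2·5^k + (-2)^k.

Base case: S(1) = 8, and 2·5^1 + (-2)^1 = 10 − 2 = 8.
Assume S(r) = 2·5^r + (-2)^r for some r ≥ 1.
Then S(r+1) = 5S(r) − 7·(-2)^r = 5·(2·5^r + (-2)^r) − 7·(-2)^r = 2·5^{r+1} + 5·(-2)^r − 7·(-2)^r = 2·5^{r+1} − 2·(-2)^r = 2·5^{r+1} + (-2)^{r+1}.
Hence S(k) = 2·5^k + (-2)^k for every k ≥ 1, by induction.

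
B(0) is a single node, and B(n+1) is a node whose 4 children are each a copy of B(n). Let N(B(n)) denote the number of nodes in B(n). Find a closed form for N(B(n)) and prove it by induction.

Claim: N(B(n)) = (4^{n+1} − 1)/3.

Base case: N(B(0)) = 1, and (4^{0+1} − 1)/3 = 1.
Assume N(B(r)) = (4^{r+1} − 1)/3.
Then N(B(r+1)) = 1 + 4N(B(r)) = 1 + 4·(4^{r+1} − 1)/3 = 1 + (4^{r+2} − 4)/3 = (3 + 4^{r+2} − 4)/3 = (4^{r+2} − 1)/3.
This completes the inductive step, so N(B(n)) = (4^{n+1} − 1)/3 for all n ≥ 0.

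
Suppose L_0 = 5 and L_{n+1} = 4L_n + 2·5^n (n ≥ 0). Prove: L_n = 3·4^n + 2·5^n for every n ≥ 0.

Base case: L_0 = 5, and 3·4^0 + 2·5^0 = 3 + 2 = 5.
Assume L_r = 3·4^r + 2·5^r for some r ≥ 0.
Then L_{r+1} = 4L_r + 2·5^r = 4·(3·4^r + 2·5^r) + 2·5^r = 3·4^{r+1} + 8·5^r + 2·5^r = 3·4^{r+1} + 10·5^r = 3·4^{r+1} + 2·5^{r+1}.
Hence L_n = 3·4^n + 2·5^n for every n ≥ 0, by induction.

L_n = 3·4^n + 2·5^n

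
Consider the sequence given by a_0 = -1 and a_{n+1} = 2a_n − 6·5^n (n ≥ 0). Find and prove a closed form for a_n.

Claim: a_n = 2^n − 2·5^n.

Base case: a_0 = -1, and 2^0 − 2·5^0 = 1 − 2 = -1.
Assume a_j = 2^j − 2·5^j for some j ≥ 0.
Then a_{j+1} = 2a_j − 6·5^j = 2·(2^j − 2·5^j) − 6·5^j = 2^{j+1} − 4·5^j − 6·5^j = 2^{j+1} − 10·5^j = 2^{j+1} − 2·5^{j+1}.
So the formula holds for j+1, and by induction a_n = 2^n − 2·5^n for all n ≥ 0.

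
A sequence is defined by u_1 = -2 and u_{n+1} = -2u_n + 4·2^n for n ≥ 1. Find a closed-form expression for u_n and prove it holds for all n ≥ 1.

Claim: u_n = 2·(-2)^n + 2^n.

Base case: u_1 = -2, and 2·(-2)^1 + 2^1 = -4 + 2 = -2.
Assume u_j = 2·(-2)^j + 2^j for some j ≥ 1.
Then u_{j+1} = -2u_j + 4·2^j = -2·(2·(-2)^j + 2^j) + 4·2^j = 2·(-2)^{j+1} − 2·2^j + 4·2^j = 2·(-2)^{j+1} + 2·2^j = 2·(-2)^{j+1} + 2^{j+1}.
By induction, u_n = 2·(-2)^n + 2^n for all n ≥ 1.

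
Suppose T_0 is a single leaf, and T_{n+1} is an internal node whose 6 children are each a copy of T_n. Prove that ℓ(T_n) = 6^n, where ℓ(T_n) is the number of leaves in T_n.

Base case: ℓ(T_0) = 1, and 6^0 = 1.
Assume ℓ(T_m) = 6^m.
Then ℓ(T_{m+1}) = 6·ℓ(T_m) = 6·6^m = 6^{m+1}.
So the formula holds for m+1, and by induction ℓ(T_n) = 6^n for all n ≥ 0.

ℓ(T_n) = 6^n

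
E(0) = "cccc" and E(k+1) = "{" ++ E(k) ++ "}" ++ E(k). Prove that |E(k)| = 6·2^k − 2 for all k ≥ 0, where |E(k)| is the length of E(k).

Base case: |E(0)| = 4, and 6·2^0 − 2 = 4.
Assume |E(r)| = 6·2^r − 2.
Then |E(r+1)| = 1 + |E(r)| + 1 + |E(r)| = 2|E(r)| + 2 = 2(6·2^r − 2) + 2 = 6·2^{r+1} − 4 + 2 = 6·2^{r+1} − 2.
So the formula holds for r+1, and by induction |E(k)| = 6·2^k − 2 for all k ≥ 0.

|E(k)| = 6·2^k − 2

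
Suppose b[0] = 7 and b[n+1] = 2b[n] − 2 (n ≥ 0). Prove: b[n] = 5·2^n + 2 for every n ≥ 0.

Base case: b[0] = 7, and 5·2^0 + 2 = 5 + 2 = 7.
Assume b[j] = 5·2^j + 2 for some j ≥ 0.
Then b[j+1] = 2b[j] − 2 = 2·(5·2^j + 2) − 2 = 10·2^j + 4 − 2 = 5·2^{j+1} + 2.
This completes the inductive step, so b[n] = 5·2^n + 2 for all n ≥ 0.

b[n] = 5·2^n + 2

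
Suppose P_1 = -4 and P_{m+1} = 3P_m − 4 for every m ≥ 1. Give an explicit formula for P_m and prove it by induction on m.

Claim: P_m = -2·3^m + 2.

Base case: P_1 = -4, and -2·3^1 + 2 = -6 + 2 = -4.
Assume P_j = -2·3^j + 2 for some j ≥ 1.
Then P_{j+1} = 3P_j − 4 = 3·(-2·3^j + 2) − 4 = -6·3^j + 6 − 4 = -2·3^{j+1} + 2.
Hence P_m = -2·3^m + 2 for every m ≥ 1, by induction.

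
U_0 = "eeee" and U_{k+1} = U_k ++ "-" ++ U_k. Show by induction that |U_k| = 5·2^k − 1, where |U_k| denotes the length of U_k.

Base case: |U_0| = 4, and 5·2^0 − 1 = 4.
Assume |U_m| = 5·2^m − 1.
Then |U_{m+1}| = |U_m| + 1 + |U_m| = 2|U_m| + 1 = 2(5·2^m − 1) + 1 = 5·2^{m+1} − 2 + 1 = 5·2^{m+1} − 1.
This completes the inductive step, so |U_k| = 5·2^k − 1 for all k ≥ 0.

|U_k| = 5·2^k − 1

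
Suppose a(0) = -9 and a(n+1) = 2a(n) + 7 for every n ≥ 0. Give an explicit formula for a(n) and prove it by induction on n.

Claim: a(n) = -2^{n+1} − 7.

Base case: a(0) = -9, and -2^{0+1} − 7 = -2 − 7 = -9.
Assume a(j) = -2^{j+1} − 7 for some j ≥ 0.
Then a(j+1) = 2a(j) + 7 = 2·(-2^{j+1} − 7) + 7 = -2^{j+2} − 14 + 7 = -2^{j+2} − 7.
This completes the inductive step, so a(n) = -2^{n+1} − 7 for all n ≥ 0.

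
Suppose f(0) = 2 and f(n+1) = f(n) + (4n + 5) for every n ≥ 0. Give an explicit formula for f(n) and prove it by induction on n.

Claim: f(n) = 2n^2 + 3n + 2.

Base case: f(0) = 2, and 2·0^2 + 3·0 + 2 = 2.
Assume f(k) = 2k^2 + 3k + 2.
Then f(k+1) = f(k) + (4k + 5) = (2k^2 + 3k + 2) + (4k + 5) = 2k^2 + 7k + 7,
and 2·(k+1)^2 + 3·(k+1) + 2 = 2k^2 + 7k + 7.
By induction, f(n) = 2n^2 + 3n + 2 for all n ≥ 0.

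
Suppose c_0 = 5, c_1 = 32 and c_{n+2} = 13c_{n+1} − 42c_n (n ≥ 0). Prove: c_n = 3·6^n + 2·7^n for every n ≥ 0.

Base cases: c_0 = 5 and 3·6^0 + 2·7^0 = 5; c_1 = 32 and 3·6^1 + 2·7^1 = 32.
Assume c_j = 3·6^j + 2·7^j for all 0 ≤ j ≤ r, where r ≥ 1.
Then c_{r+1} = 13c_r − 42c_{r−1} = 13·(3·6^r + 2·7^r) − 42·(3·6^{r−1} + 2·7^{r−1}) = 3·(13·6 − 42)6^{r−1} + 2·(13·7 − 42)7^{r−1} = 108·6^{r−1} + 98·7^{r−1} = 3·6^{r+1} + 2·7^{r+1}.
Hence c_n = 3·6^n + 2·7^n for every n ≥ 0, by strong induction.

c_n = 3·6^n + 2·7^n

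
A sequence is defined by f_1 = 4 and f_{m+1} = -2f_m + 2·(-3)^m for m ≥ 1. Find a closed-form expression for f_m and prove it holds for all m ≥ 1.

Claim: f_m = (-2)^m − 2·(-3)^m.

Base case: f_1 = 4, and (-2)^1 − 2·(-3)^1 = -2 + 6 = 4.
Assume f_j = (-2)^j − 2·(-3)^j for some j ≥ 1.
Then f_{j+1} = -2f_j + 2·(-3)^j = -2·((-2)^j − 2·(-3)^j) + 2·(-3)^j = (-2)^{j+1} + 4·(-3)^j + 2·(-3)^j = (-2)^{j+1} + 6·(-3)^j = (-2)^{j+1} − 2·(-3)^{j+1}.
So the formula holds for j+1, and by induction f_m = (-2)^m − 2·(-3)^m for all m ≥ 1.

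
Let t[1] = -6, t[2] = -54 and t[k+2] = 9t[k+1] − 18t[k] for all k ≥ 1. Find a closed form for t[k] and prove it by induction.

Claim: t[k] = 2·3^k − 2·6^k.

Base cases: t[1] = -6 and 2·3^1 − 2·6^1 = -6; t[2] = -54 and 2·3^2 − 2·6^2 = -54.
Assume t[j] = 2·3^j − 2·6^j for all 1 ≤ j ≤ m, where m ≥ 2.
Then t[m+1] = 9t[m] − 18t[m−1] = 9·(2·3^m − 2·6^m) − 18·(2·3^{m−1} − 2·6^{m−1}) = 2·(9·3 − 18)3^{m−1} − 2·(9·6 − 18)6^{m−1} = 18·3^{m−1} − 72·6^{m−1} = 2·3^{m+1} − 2·6^{m+1}.
So the formula holds for m+1, and by strong induction t[k] = 2·3^k − 2·6^k for all k ≥ 1.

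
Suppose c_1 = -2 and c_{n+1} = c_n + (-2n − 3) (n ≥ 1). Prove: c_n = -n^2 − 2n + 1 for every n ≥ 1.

Base case: c_1 = -2, and -1^2 − 2·1 + 1 = -2.
Assume c_j = -j^2 − 2j + 1.
Then c_{j+1} = c_j + (-2j − 3) = (-j^2 − 2j + 1) + (-2j − 3) = -j^2 − 4j − 2,
and -(j+1)^2 − 2·(j+1) + 1 = -j^2 − 4j − 2.
This completes the inductive step, so c_n = -n^2 − 2n + 1 for all n ≥ 1.

c_n = -n^2 − 2n + 1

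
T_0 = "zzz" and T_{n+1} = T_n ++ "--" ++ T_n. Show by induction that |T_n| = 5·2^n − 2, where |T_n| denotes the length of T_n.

Base case: |T_0| = 3, and 5·2^0 − 2 = 3.
Assume |T_j| = 5·2^j − 2.
Then |T_{j+1}| = |T_j| + 2 + |T_j| = 2|T_j| + 2 = 2(5·2^j − 2) + 2 = 5·2^{j+1} − 4 + 2 = 5·2^{j+1} − 2.
This completes the inductive step, so |T_n| = 5·2^n − 2 for all n ≥ 0.

|T_n| = 5·2^n − 2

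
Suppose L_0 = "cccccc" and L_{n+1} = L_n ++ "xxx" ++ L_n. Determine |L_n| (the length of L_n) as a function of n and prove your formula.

Claim: |L_n| = 9·2^n − 3.

Base case: |L_0| = 6, and 9·2^0 − 3 = 6.
Assume |L_k| = 9·2^k − 3.
Then |L_{k+1}| = |L_k| + 3 + |L_k| = 2|L_k| + 3 = 2(9·2^k − 3) + 3 = 9·2^{k+1} − 6 + 3 = 9·2^{k+1} − 3.
By induction, |L_n| = 9·2^n − 3 for all n ≥ 0.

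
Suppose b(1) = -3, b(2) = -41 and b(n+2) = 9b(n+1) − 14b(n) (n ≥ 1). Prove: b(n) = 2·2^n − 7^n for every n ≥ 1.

Base cases: b(1) = -3 and 2·2^1 − 7^1 = -3; b(2) = -41 and 2·2^2 − 7^2 = -41.
Assume b(j) = 2·2^j − 7^j for all 1 ≤ j ≤ k, where k ≥ 2.
Then b(k+1) = 9b(k) − 14b(k−1) = 9·(2·2^k − 7^k) − 14·(2·2^{k−1} − 7^{k−1}) = 2·(9·2 − 14)2^{k−1} − (9·7 − 14)7^{k−1} = 8·2^{k−1} − 49·7^{k−1} = 2·2^{k+1} − 7^{k+1}.
Hence b(n) = 2·2^n − 7^n for every n ≥ 1, by strong induction.

b(n) = 2·2^n − 7^n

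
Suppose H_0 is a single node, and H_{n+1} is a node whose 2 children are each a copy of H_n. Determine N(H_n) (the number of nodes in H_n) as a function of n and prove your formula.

Claim: N(H_n) = 2^{n+1} − 1.

Base case: N(H_0) = 1, and 2^{0+1} − 1 = 1.
Assume N(H_m) = 2^{m+1} − 1.
Then N(H_{m+1}) = 1 + 2N(H_m) = 1 + 2(2^{m+1} − 1) = 2^{m+2} − 2 + 1 = 2^{m+2} − 1.
This completes the inductive step, so N(H_n) = 2^{n+1} − 1 for all n ≥ 0.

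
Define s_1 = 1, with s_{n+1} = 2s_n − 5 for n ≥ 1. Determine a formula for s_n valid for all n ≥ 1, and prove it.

Claim: s_n = -2^{n+1} + 5.

Base case: s_1 = 1, and -2^{1+1} + 5 = -4 + 5 = 1.
Assume s_k = -2^{k+1} + 5 for some k ≥ 1.
Then s_{k+1} = 2s_k − 5 = 2·(-2^{k+1} + 5) − 5 = -2^{k+2} + 10 − 5 = -2^{k+2} + 5.
This completes the inductive step, so s_n = -2^{n+1} + 5 for all n ≥ 1.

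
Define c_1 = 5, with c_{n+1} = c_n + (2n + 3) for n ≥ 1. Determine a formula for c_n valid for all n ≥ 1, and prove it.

Claim: c_n = n^2 + 2n + 2.

Base case: c_1 = 5, and 1^2 + 2·1 + 2 = 5.
Assume c_r = r^2 + 2r + 2.
Then c_{r+1} = c_r + (2r + 3) = (r^2 + 2r + 2) + (2r + 3) = r^2 + 4r + 5,
and (r+1)^2 + 2·(r+1) + 2 = r^2 + 4r + 5.
This completes the inductive step, so c_n = n^2 + 2n + 2 for all n ≥ 1.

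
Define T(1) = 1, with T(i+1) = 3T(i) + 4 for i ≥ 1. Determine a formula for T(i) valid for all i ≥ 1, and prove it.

Claim: T(i) = 3^i − 2.

Base case: T(1) = 1, and 3^1 − 2 = 3 − 2 = 1.
Assume T(m) = 3^m − 2 for some m ≥ 1.
Then T(m+1) = 3T(m) + 4 = 3·(3^m − 2) + 4 = 3^{m+1} − 6 + 4 = 3^{m+1} − 2.
So the formula holds for m+1, and by induction T(i) = 3^i − 2 for all i ≥ 1.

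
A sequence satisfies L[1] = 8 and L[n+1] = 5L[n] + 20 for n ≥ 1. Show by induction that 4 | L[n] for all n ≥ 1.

Base case: L[1] = 8 = 4·2, so 4 | L[1].
Assume 4 | L[j], so L[j] = 4t for some integer t.
Then L[j+1] = 5L[j] + 20 = 5·(4t) + 20 = 4(5t + 5), so 4 | L[j+1].
This completes the inductive step, so 4 | L[n] for all n ≥ 1.

4 | L[n]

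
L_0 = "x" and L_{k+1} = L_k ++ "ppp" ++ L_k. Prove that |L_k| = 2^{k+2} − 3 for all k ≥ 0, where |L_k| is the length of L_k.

Base case: |L_0| = 1, and 2^{0+2} − 3 = 1.
Assume |L_j| = 2^{j+2} − 3.
Then |L_{j+1}| = |L_j| + 3 + |L_j| = 2|L_j| + 3 = 2(2^{j+2} − 3) + 3 = 2^{j+3} − 6 + 3 = 2^{j+3} − 3.
By induction, |L_k| = 2^{k+2} − 3 for all k ≥ 0.

|L_k| = 2^{k+2} − 3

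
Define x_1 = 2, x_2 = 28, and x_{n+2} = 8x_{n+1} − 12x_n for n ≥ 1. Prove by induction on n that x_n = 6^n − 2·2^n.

Base cases: x_1 = 2 and 6^1 − 2·2^1 = 2; x_2 = 28 and 6^2 − 2·2^2 = 28.
Assume x_i = 6^i − 2·2^i for all 1 ≤ i ≤ j, where j ≥ 2.
Then x_{j+1} = 8x_j − 12x_{j−1} = 8·(6^j − 2·2^j) − 12·(6^{j−1} − 2·2^{j−1}) = (8·6 − 12)6^{j−1} − 2·(8·2 − 12)2^{j−1} = 36·6^{j−1} − 8·2^{j−1} = 6^{j+1} − 2·2^{j+1}.
This completes the inductive step, so x_n = 6^n − 2·2^n for all n ≥ 1.

x_n = 6^n − 2·2^n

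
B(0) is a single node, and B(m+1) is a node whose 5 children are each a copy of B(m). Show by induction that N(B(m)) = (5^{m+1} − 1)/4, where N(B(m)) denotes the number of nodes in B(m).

Base case: N(B(0)) = 1, and (5^{0+1} − 1)/4 = 1.
Assume N(B(r)) = (5^{r+1} − 1)/4.
Then N(B(r+1)) = 1 + 5N(B(r)) = 1 + 5·(5^{r+1} − 1)/4 = 1 + (5^{r+2} − 5)/4 = (4 + 5^{r+2} − 5)/4 = (5^{r+2} − 1)/4.
By induction, N(B(m)) = (5^{m+1} − 1)/4 for all m ≥ 0.

N(B(m)) = (5^{m+1} − 1)/4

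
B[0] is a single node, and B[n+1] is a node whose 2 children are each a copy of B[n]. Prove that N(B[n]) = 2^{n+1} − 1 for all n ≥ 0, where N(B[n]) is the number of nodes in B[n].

Base case: N(B[0]) = 1, and 2^{0+1} − 1 = 1.
Assume N(B[j]) = 2^{j+1} − 1.
Then N(B[j+1]) = 1 + 2N(B[j]) = 1 + 2(2^{j+1} − 1) = 2^{j+2} − 2 + 1 = 2^{j+2} − 1.
Hence N(B[n]) = 2^{n+1} − 1 for every n ≥ 0, by induction.

N(B[n]) = 2^{n+1} − 1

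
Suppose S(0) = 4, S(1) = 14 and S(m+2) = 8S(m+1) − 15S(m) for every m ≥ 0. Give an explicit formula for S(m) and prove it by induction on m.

Claim: S(m) = 3·3^m + 5^m.

Base cases: S(0) = 4 and 3·3^0 + 5^0 = 4; S(1) = 14 and 3·3^1 + 5^1 = 14.
Assume S(j) = 3·3^j + 5^j for all 0 ≤ j ≤ r, where r ≥ 1.
Then S(r+1) = 8S(r) − 15S(r−1) = 8·(3·3^r + 5^r) − 15·(3·3^{r−1} + 5^{r−1}) = 3·(8·3 − 15)3^{r−1} + (8·5 − 15)5^{r−1} = 27·3^{r−1} + 25·5^{r−1} = 3·3^{r+1} + 5^{r+1}.
This completes the inductive step, so S(m) = 3·3^m + 5^m for all m ≥ 0.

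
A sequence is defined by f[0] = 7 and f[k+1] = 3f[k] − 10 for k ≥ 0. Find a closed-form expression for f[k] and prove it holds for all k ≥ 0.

Claim: f[k] = 2·3^k + 5.

Base case: f[0] = 7, and 2·3^0 + 5 = 2 + 5 = 7.
Assume f[r] = 2·3^r + 5 for some r ≥ 0.
Then f[r+1] = 3f[r] − 10 = 3·(2·3^r + 5) − 10 = 6·3^r + 15 − 10 = 2·3^{r+1} + 5.
So the formula holds for r+1, and by induction f[k] = 2·3^k + 5 for all k ≥ 0.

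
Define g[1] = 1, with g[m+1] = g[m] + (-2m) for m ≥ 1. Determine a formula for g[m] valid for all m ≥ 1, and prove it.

Claim: g[m] = -m^2 + m + 1.

Base case: g[1] = 1, and -1^2 + 1 + 1 = 1.
Assume g[r] = -r^2 + r + 1.
Then g[r+1] = g[r] + (-2r) = (-r^2 + r + 1) + (-2r) = -r^2 − r + 1,
and -(r+1)^2 + (r+1) + 1 = -r^2 − r + 1.
Hence g[m] = -m^2 + m + 1 for every m ≥ 1, by induction.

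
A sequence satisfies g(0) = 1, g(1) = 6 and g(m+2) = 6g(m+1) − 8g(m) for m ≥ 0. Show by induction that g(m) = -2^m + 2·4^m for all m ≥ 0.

Base cases: g(0) = 1 and -2^0 + 2·4^0 = 1; g(1) = 6 and -2^1 + 2·4^1 = 6.
Assume g(j) = -2^j + 2·4^j for all 0 ≤ j ≤ k, where k ≥ 1.
Then g(k+1) = 6g(k) − 8g(k−1) = 6·(-2^k + 2·4^k) − 8·(-2^{k−1} + 2·4^{k−1}) = -(6·2 − 8)2^{k−1} + 2·(6·4 − 8)4^{k−1} = -4·2^{k−1} + 32·4^{k−1} = -2^{k+1} + 2·4^{k+1}.
Hence g(m) = -2^m + 2·4^m for every m ≥ 0, by strong induction.

g(m) = -2^m + 2·4^m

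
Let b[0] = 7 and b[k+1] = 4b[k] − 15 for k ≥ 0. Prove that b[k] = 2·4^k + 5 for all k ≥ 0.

Base case: b[0] = 7, and 2·4^0 + 5 = 2 + 5 = 7.
Assume b[j] = 2·4^j + 5 for some j ≥ 0.
Then b[j+1] = 4b[j] − 15 = 4·(2·4^j + 5) − 15 = 8·4^j + 20 − 15 = 2·4^{j+1} + 5.
So the formula holds for j+1, and by induction b[k] = 2·4^k + 5 for all k ≥ 0.

b[k] = 2·4^k + 5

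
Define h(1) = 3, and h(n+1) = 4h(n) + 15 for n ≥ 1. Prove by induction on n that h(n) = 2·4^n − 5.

Base case: h(1) = 3, and 2·4^1 − 5 = 8 − 5 = 3.
Assume h(j) = 2·4^j − 5 for some j ≥ 1.
Then h(j+1) = 4h(j) + 15 = 4·(2·4^j − 5) + 15 = 8·4^j − 20 + 15 = 2·4^{j+1} − 5.
Hence h(n) = 2·4^n − 5 for every n ≥ 1, by induction.

h(n) = 2·4^n − 5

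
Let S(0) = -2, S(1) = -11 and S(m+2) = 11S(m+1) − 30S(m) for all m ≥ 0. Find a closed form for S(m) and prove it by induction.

Claim: S(m) = -6^m − 5^m.

Base cases: S(0) = -2 and -6^0 − 5^0 = -2; S(1) = -11 and -6^1 − 5^1 = -11.
Assume S(i) = -6^i − 5^i for all 0 ≤ i ≤ j, where j ≥ 1.
Then S(j+1) = 11S(j) − 30S(j−1) = 11·(-6^j − 5^j) − 30·(-6^{j−1} − 5^{j−1}) = -(11·6 − 30)6^{j−1} − (11·5 − 30)5^{j−1} = -36·6^{j−1} − 25·5^{j−1} = -6^{j+1} − 5^{j+1}.
So the formula holds for j+1, and by strong induction S(m) = -6^m − 5^m for all m ≥ 0.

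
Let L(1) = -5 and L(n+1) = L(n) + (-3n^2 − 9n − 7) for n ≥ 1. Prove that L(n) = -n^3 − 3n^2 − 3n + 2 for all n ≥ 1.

Base case: L(1) = -5, and -1^3 − 3·1^2 − 3·1 + 2 = -5.
Assume L(r) = -r^3 − 3r^2 − 3r + 2.
Then L(r+1) = L(r) + (-3r^2 − 9r − 7) = (-r^3 − 3r^2 − 3r + 2) + (-3r^2 − 9r − 7) = -r^3 − 6r^2 − 12r − 5,
and -(r+1)^3 − 3·(r+1)^2 − 3·(r+1) + 2 = -r^3 − 6r^2 − 12r − 5.
This completes the inductive step, so L(n) = -n^3 − 3n^2 − 3n + 2 for all n ≥ 1.

L(n) = -n^3 − 3n^2 − 3n + 2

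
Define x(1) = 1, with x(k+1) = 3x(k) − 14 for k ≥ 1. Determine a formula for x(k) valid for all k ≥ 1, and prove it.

Claim: x(k) = -2·3^k + 7.

Base case: x(1) = 1, and -2·3^1 + 7 = -6 + 7 = 1.
Assume x(r) = -2·3^r + 7 for some r ≥ 1.
Then x(r+1) = 3x(r) − 14 = 3·(-2·3^r + 7) − 14 = -6·3^r + 21 − 14 = -2·3^{r+1} + 7.
By induction, x(k) = -2·3^k + 7 for all k ≥ 1.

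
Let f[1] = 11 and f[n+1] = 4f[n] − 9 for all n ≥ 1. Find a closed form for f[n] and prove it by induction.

Claim: f[n] = 2·4^n + 3.

Base case: f[1] = 11, and 2·4^1 + 3 = 8 + 3 = 11.
Assume f[k] = 2·4^k + 3 for some k ≥ 1.
Then f[k+1] = 4f[k] − 9 = 4·(2·4^k + 3) − 9 = 8·4^k + 12 − 9 = 2·4^{k+1} + 3.
Hence f[n] = 2·4^n + 3 for every n ≥ 1, by induction.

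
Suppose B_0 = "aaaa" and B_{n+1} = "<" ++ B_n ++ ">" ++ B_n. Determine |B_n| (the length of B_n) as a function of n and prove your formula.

Claim: |B_n| = 6·2^n − 2.

Base case: |B_0| = 4, and 6·2^0 − 2 = 4.
Assume |B_r| = 6·2^r − 2.
Then |B_{r+1}| = 1 + |B_r| + 1 + |B_r| = 2|B_r| + 2 = 2(6·2^r − 2) + 2 = 6·2^{r+1} − 4 + 2 = 6·2^{r+1} − 2.
So the formula holds for r+1, and by induction |B_n| = 6·2^n − 2 for all n ≥ 0.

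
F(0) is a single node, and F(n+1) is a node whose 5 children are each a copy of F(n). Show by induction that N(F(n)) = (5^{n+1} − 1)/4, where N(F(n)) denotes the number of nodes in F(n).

Base case: N(F(0)) = 1, and (5^{0+1} − 1)/4 = 1.
Assume N(F(m)) = (5^{m+1} − 1)/4.
Then N(F(m+1)) = 1 + 5N(F(m)) = 1 + 5·(5^{m+1} − 1)/4 = 1 + (5^{m+2} − 5)/4 = (4 + 5^{m+2} − 5)/4 = (5^{m+2} − 1)/4.
This completes the inductive step, so N(F(n)) = (5^{n+1} − 1)/4 for all n ≥ 0.

N(F(n)) = (5^{n+1} − 1)/4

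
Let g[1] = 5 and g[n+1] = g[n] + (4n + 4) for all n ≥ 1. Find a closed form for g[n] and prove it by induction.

Claim: g[n] = 2n^2 + 2n + 1.

Base case: g[1] = 5, and 2·1^2 + 2·1 + 1 = 5.
Assume g[k] = 2k^2 + 2k + 1.
Then g[k+1] = g[k] + (4k + 4) = (2k^2 + 2k + 1) + (4k + 4) = 2k^2 + 6k + 5,
and 2·(k+1)^2 + 2·(k+1) + 1 = 2k^2 + 6k + 5.
By induction, g[n] = 2n^2 + 2n + 1 for all n ≥ 1.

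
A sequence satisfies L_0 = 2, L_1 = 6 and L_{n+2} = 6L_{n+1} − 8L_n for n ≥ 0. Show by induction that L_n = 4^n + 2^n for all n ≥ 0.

Base cases: L_0 = 2 and 4^0 + 2^0 = 2; L_1 = 6 and 4^1 + 2^1 = 6.
Assume L_j = 4^j + 2^j for all 0 ≤ j ≤ r, where r ≥ 1.
Then L_{r+1} = 6L_r − 8L_{r−1} = 6·(4^r + 2^r) − 8·(4^{r−1} + 2^{r−1}) = (6·4 − 8)4^{r−1} + (6·2 − 8)2^{r−1} = 16·4^{r−1} + 4·2^{r−1} = 4^{r+1} + 2^{r+1}.
Hence L_n = 4^n + 2^n for every n ≥ 0, by strong induction.

L_n = 4^n + 2^n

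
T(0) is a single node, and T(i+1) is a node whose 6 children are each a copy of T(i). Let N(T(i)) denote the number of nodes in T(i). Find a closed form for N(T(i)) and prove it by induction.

Claim: N(T(i)) = (6^{i+1} − 1)/5.

Base case: N(T(0)) = 1, and (6^{0+1} − 1)/5 = 1.
Assume N(T(m)) = (6^{m+1} − 1)/5.
Then N(T(m+1)) = 1 + 6N(T(m)) = 1 + 6·(6^{m+1} − 1)/5 = 1 + (6^{m+2} − 6)/5 = (5 + 6^{m+2} − 6)/5 = (6^{m+2} − 1)/5.
This completes the inductive step, so N(T(i)) = (6^{i+1} − 1)/5 for all i ≥ 0.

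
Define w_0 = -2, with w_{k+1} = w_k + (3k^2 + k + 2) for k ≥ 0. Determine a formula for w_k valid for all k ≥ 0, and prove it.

Claim: w_k = k^3 − k^2 + 2k − 2.

Base case: w_0 = -2, and 0^3 − 0^2 + 2·0 − 2 = -2.
Assume w_j = j^3 − j^2 + 2j − 2.
Then w_{j+1} = w_j + (3j^2 + j + 2) = (j^3 − j^2 + 2j − 2) + (3j^2 + j + 2) = j^3 + 2j^2 + 3j,
and (j+1)^3 − (j+1)^2 + 2·(j+1) − 2 = j^3 + 2j^2 + 3j.
By induction, w_k = k^3 − k^2 + 2k − 2 for all k ≥ 0.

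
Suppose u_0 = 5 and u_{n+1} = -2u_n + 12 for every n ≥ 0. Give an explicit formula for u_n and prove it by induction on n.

Claim: u_n = (-2)^n + 4.

Base case: u_0 = 5, and (-2)^0 + 4 = 1 + 4 = 5.
Assume u_m = (-2)^m + 4 for some m ≥ 0.
Then u_{m+1} = -2u_m + 12 = -2·((-2)^m + 4) + 12 = -2·(-2)^m − 8 + 12 = (-2)^{m+1} + 4.
So the formula holds for m+1, and by induction u_n = (-2)^n + 4 for all n ≥ 0.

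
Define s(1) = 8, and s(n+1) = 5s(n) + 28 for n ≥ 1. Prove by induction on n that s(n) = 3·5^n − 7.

Base case: s(1) = 8, and 3·5^1 − 7 = 15 − 7 = 8.
Assume s(j) = 3·5^j − 7 for some j ≥ 1.
Then s(j+1) = 5s(j) + 28 = 5·(3·5^j − 7) + 28 = 15·5^j − 35 + 28 = 3·5^{j+1} − 7.
By induction, s(n) = 3·5^n − 7 for all n ≥ 1.

s(n) = 3·5^n − 7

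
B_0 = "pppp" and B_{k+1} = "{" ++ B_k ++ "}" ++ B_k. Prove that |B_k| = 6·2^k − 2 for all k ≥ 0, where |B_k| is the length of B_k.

Base case: |B_0| = 4, and 6·2^0 − 2 = 4.
Assume |B_m| = 6·2^m − 2.
Then |B_{m+1}| = 1 + |B_m| + 1 + |B_m| = 2|B_m| + 2 = 2(6·2^m − 2) + 2 = 6·2^{m+1} − 4 + 2 = 6·2^{m+1} − 2.
Hence |B_k| = 6·2^k − 2 for every k ≥ 0, by induction.

|B_k| = 6·2^k − 2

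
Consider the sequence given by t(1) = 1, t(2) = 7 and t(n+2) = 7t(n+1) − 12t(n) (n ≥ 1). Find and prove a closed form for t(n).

Claim: t(n) = -3^n + 4^n.

Base cases: t(1) = 1 and -3^1 + 4^1 = 1; t(2) = 7 and -3^2 + 4^2 = 7.
Assume t(i) = -3^i + 4^i for all 1 ≤ i ≤ j, where j ≥ 2.
Then t(j+1) = 7t(j) − 12t(j−1) = 7·(-3^j + 4^j) − 12·(-3^{j−1} + 4^{j−1}) = -(7·3 − 12)3^{j−1} + (7·4 − 12)4^{j−1} = -9·3^{j−1} + 16·4^{j−1} = -3^{j+1} + 4^{j+1}.
This completes the inductive step, so t(n) = -3^n + 4^n for all n ≥ 1.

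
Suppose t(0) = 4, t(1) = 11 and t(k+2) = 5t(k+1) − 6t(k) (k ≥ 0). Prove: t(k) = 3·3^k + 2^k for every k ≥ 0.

Base cases: t(0) = 4 and 3·3^0 + 2^0 = 4; t(1) = 11 and 3·3^1 + 2^1 = 11.
Assume t(j) = 3·3^j + 2^j for all 0 ≤ j ≤ r, where r ≥ 1.
Then t(r+1) = 5t(r) − 6t(r−1) = 5·(3·3^r + 2^r) − 6·(3·3^{r−1} + 2^{r−1}) = 3·(5·3 − 6)3^{r−1} + (5·2 − 6)2^{r−1} = 27·3^{r−1} + 4·2^{r−1} = 3·3^{r+1} + 2^{r+1}.
So the formula holds for r+1, and by strong induction t(k) = 3·3^k + 2^k for all k ≥ 0.

t(k) = 3·3^k + 2^k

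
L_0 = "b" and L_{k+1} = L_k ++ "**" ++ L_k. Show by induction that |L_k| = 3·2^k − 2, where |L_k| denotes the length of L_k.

Base case: |L_0| = 1, and 3·2^0 − 2 = 1.
Assume |L_j| = 3·2^j − 2.
Then |L_{j+1}| = |L_j| + 2 + |L_j| = 2|L_j| + 2 = 2(3·2^j − 2) + 2 = 3·2^{j+1} − 4 + 2 = 3·2^{j+1} − 2.
Hence |L_k| = 3·2^k − 2 for every k ≥ 0, by induction.

|L_k| = 3·2^k − 2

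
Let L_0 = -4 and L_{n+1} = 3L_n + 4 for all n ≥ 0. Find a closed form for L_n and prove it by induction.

Claim: L_n = -2·3^n − 2.

Base case: L_0 = -4, and -2·3^0 − 2 = -2 − 2 = -4.
Assume L_m = -2·3^m − 2 for some m ≥ 0.
Then L_{m+1} = 3L_m + 4 = 3·(-2·3^m − 2) + 4 = -6·3^m − 6 + 4 = -2·3^{m+1} − 2.
So the formula holds for m+1, and by induction L_n = -2·3^n − 2 for all n ≥ 0.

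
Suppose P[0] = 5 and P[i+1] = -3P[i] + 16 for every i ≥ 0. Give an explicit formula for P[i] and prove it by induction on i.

Claim: P[i] = (-3)^i + 4.

Base case: P[0] = 5, and (-3)^0 + 4 = 1 + 4 = 5.
Assume P[j] = (-3)^j + 4 for some j ≥ 0.
Then P[j+1] = -3P[j] + 16 = -3·((-3)^j + 4) + 16 = -3·(-3)^j − 12 + 16 = (-3)^{j+1} + 4.
By induction, P[i] = (-3)^i + 4 for all i ≥ 0.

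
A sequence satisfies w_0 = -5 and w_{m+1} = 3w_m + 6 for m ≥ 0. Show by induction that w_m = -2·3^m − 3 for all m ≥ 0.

Base case: w_0 = -5, and -2·3^0 − 3 = -2 − 3 = -5.
Assume w_r = -2·3^r − 3 for some r ≥ 0.
Then w_{r+1} = 3w_r + 6 = 3·(-2·3^r − 3) + 6 = -6·3^r − 9 + 6 = -2·3^{r+1} − 3.
This completes the inductive step, so w_m = -2·3^m − 3 for all m ≥ 0.

w_m = -2·3^m − 3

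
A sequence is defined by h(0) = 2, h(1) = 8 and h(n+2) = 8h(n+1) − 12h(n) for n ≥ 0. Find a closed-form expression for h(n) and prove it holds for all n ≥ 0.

Claim: h(n) = 6^n + 2^n.

Base cases: h(0) = 2 and 6^0 + 2^0 = 2; h(1) = 8 and 6^1 + 2^1 = 8.
Assume h(i) = 6^i + 2^i for all 0 ≤ i ≤ j, where j ≥ 1.
Then h(j+1) = 8h(j) − 12h(j−1) = 8·(6^j + 2^j) − 12·(6^{j−1} + 2^{j−1}) = (8·6 − 12)6^{j−1} + (8·2 − 12)2^{j−1} = 36·6^{j−1} + 4·2^{j−1} = 6^{j+1} + 2^{j+1}.
So the formula holds for j+1, and by strong induction h(n) = 6^n + 2^n for all n ≥ 0.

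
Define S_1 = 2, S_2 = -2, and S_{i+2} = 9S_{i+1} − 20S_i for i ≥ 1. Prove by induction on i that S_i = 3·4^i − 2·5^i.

Base cases: S_1 = 2 and 3·4^1 − 2·5^1 = 2; S_2 = -2 and 3·4^2 − 2·5^2 = -2.
Assume S_j = 3·4^j − 2·5^j for all 1 ≤ j ≤ m, where m ≥ 2.
Then S_{m+1} = 9S_m − 20S_{m−1} = 9·(3·4^m − 2·5^m) − 20·(3·4^{m−1} − 2·5^{m−1}) = 3·(9·4 − 20)4^{m−1} − 2·(9·5 − 20)5^{m−1} = 48·4^{m−1} − 50·5^{m−1} = 3·4^{m+1} − 2·5^{m+1}.
This completes the inductive step, so S_i = 3·4^i − 2·5^i for all i ≥ 1.

S_i = 3·4^i − 2·5^i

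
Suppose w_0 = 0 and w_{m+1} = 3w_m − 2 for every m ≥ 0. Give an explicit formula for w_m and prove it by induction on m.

Claim: w_m = -3^m + 1.

Base case: w_0 = 0, and -3^0 + 1 = -1 + 1 = 0.
Assume w_r = -3^r + 1 for some r ≥ 0.
Then w_{r+1} = 3w_r − 2 = 3·(-3^r + 1) − 2 = -3^{r+1} + 3 − 2 = -3^{r+1} + 1.
Hence w_m = -3^m + 1 for every m ≥ 0, by induction.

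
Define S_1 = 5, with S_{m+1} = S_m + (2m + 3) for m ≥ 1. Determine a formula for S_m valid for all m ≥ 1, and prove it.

Claim: S_m = m^2 + 2m + 2.

Base case: S_1 = 5, and 1^2 + 2·1 + 2 = 5.
Assume S_j = j^2 + 2j + 2.
Then S_{j+1} = S_j + (2j + 3) = (j^2 + 2j + 2) + (2j + 3) = j^2 + 4j + 5,
and (j+1)^2 + 2·(j+1) + 2 = j^2 + 4j + 5.
This completes the inductive step, so S_m = m^2 + 2m + 2 for all m ≥ 1.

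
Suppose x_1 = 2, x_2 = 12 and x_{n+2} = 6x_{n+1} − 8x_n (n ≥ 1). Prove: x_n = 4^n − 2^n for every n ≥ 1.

Base cases: x_1 = 2 and 4^1 − 2^1 = 2; x_2 = 12 and 4^2 − 2^2 = 12.
Assume x_j = 4^j − 2^j for all 1 ≤ j ≤ m, where m ≥ 2.
Then x_{m+1} = 6x_m − 8x_{m−1} = 6·(4^m − 2^m) − 8·(4^{m−1} − 2^{m−1}) = (6·4 − 8)4^{m−1} − (6·2 − 8)2^{m−1} = 16·4^{m−1} − 4·2^{m−1} = 4^{m+1} − 2^{m+1}.
By strong induction, x_n = 4^n − 2^n for all n ≥ 1.

x_n = 4^n − 2^n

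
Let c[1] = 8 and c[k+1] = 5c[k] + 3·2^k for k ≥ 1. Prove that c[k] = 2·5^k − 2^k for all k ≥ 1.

Base case: c[1] = 8, and 2·5^1 − 2^1 = 10 − 2 = 8.
Assume c[j] = 2·5^j − 2^j for some j ≥ 1.
Then c[j+1] = 5c[j] + 3·2^j = 5·(2·5^j − 2^j) + 3·2^j = 2·5^{j+1} − 5·2^j + 3·2^j = 2·5^{j+1} − 2·2^j = 2·5^{j+1} − 2^{j+1}.
Hence c[k] = 2·5^k − 2^k for every k ≥ 1, by induction.

c[k] = 2·5^k − 2^k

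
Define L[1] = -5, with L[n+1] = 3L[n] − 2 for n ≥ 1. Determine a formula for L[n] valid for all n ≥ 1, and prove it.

Claim: L[n] = -2·3^n + 1.

Base case: L[1] = -5, and -2·3^1 + 1 = -6 + 1 = -5.
Assume L[m] = -2·3^m + 1 for some m ≥ 1.
Then L[m+1] = 3L[m] − 2 = 3·(-2·3^m + 1) − 2 = -6·3^m + 3 − 2 = -2·3^{m+1} + 1.
This completes the inductive step, so L[n] = -2·3^n + 1 for all n ≥ 1.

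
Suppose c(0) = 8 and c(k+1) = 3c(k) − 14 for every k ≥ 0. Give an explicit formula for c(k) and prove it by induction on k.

Claim: c(k) = 3^k + 7.

Base case: c(0) = 8, and 3^0 + 7 = 1 + 7 = 8.
Assume c(m) = 3^m + 7 for some m ≥ 0.
Then c(m+1) = 3c(m) − 14 = 3·(3^m + 7) − 14 = 3^{m+1} + 21 − 14 = 3^{m+1} + 7.
Hence c(k) = 3^k + 7 for every k ≥ 0, by induction.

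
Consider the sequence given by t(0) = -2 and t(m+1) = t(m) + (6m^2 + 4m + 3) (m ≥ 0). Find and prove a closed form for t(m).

Claim: t(m) = 2m^3 − m^2 + 2m − 2.

Base case: t(0) = -2, and 2·0^3 − 0^2 + 2·0 − 2 = -2.
Assume t(k) = 2k^3 − k^2 + 2k − 2.
Then t(k+1) = t(k) + (6k^2 + 4k + 3) = (2k^3 − k^2 + 2k − 2) + (6k^2 + 4k + 3) = 2k^3 + 5k^2 + 6k + 1,
and 2·(k+1)^3 − (k+1)^2 + 2·(k+1) − 2 = 2k^3 + 5k^2 + 6k + 1.
Hence t(m) = 2m^3 − m^2 + 2m − 2 for every m ≥ 0, by induction.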